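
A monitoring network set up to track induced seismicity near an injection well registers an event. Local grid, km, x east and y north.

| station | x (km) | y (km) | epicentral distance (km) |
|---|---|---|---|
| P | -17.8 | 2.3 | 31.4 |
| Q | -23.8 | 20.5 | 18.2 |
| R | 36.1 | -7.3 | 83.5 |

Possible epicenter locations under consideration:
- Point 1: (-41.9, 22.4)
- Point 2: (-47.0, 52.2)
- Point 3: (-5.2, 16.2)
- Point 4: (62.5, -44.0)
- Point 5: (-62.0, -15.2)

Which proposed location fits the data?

For each candidate, compare |candidate − station| to the reported distance:
Point 1: residuals P 0.0, Q 0.0, R 0.0 → max 0.0 km
Point 2: residuals P 26.4, Q 21.1, R 18.7 → max 26.4 km
Point 3: residuals P 12.6, Q 0.9, R 36.0 → max 36.0 km
Point 4: residuals P 61.3, Q 89.5, R 38.3 → max 89.5 km
Point 5: residuals P 16.1, Q 34.1, R 14.9 → max 34.1 km
Only Point 1 has all residuals ≈ 0.

Point 1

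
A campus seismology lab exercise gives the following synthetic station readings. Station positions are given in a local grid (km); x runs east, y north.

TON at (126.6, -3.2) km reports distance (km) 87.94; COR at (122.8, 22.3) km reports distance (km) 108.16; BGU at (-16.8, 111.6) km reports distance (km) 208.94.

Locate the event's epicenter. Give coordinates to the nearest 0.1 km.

(76.4, -75.4)

Circle about each station: (x − 126.6)² + (y + 3.2)² = 87.94²; (x − 122.8)² + (y − 22.3)² = 108.16²; (x + 16.8)² + (y − 111.6)² = 208.94².
Subtracting pairs of circle equations eliminates x²+y² and gives linear equations (the radical axes):
-7.6 x + 51.0 y = -4425.81
-286.8 x + 229.6 y = -39223.48
Solving the 2×2 system: x ≈ 76.4, y ≈ -75.4 km.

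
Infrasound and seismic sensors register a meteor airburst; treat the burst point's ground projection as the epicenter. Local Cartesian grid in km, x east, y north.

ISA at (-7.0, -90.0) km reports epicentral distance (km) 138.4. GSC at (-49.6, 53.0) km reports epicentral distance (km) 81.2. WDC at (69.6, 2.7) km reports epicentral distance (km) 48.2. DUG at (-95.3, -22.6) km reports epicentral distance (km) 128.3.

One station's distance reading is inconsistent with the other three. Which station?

ISA

Solve using three stations at a time. Using GSC, WDC, DUG (subtract circle equations pairwise → linear system) gives (x, y) ≈ (25.2, 21.4).
Distances from that point to each station vs reported:
  ISA: calculated 116.0 vs reported 138.4 → residual 22.4 km
  GSC: calculated 81.2 vs reported 81.2 → residual 0.0 km
  WDC: calculated 48.2 vs reported 48.2 → residual 0.0 km
  DUG: calculated 128.3 vs reported 128.3 → residual 0.0 km
GSC, WDC, DUG are mutually consistent (residuals ≈ 0); ISA is off by 22.4 km.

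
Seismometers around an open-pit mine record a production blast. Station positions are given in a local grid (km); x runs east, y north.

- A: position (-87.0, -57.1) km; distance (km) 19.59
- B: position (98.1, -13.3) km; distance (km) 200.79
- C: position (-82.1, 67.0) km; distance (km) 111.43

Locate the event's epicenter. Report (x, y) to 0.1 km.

Circle about each station: (x + 87.0)² + (y + 57.1)² = 19.59²; (x − 98.1)² + (y + 13.3)² = 200.79²; (x + 82.1)² + (y − 67.0)² = 111.43².
Subtracting pairs of circle equations eliminates x²+y² and gives linear equations (the radical axes):
370.2 x + 87.6 y = -40961.77
9.8 x + 248.2 y = -11632.88
Solving the 2×2 system: x ≈ -100.5, y ≈ -42.9 km.
Check against A (with the unrounded x, y): √((x + 87.0)²+(y + 57.1)²) = 19.59 ≈ 19.59 km. ✓

x ≈ -100.5 km, y ≈ -42.9 km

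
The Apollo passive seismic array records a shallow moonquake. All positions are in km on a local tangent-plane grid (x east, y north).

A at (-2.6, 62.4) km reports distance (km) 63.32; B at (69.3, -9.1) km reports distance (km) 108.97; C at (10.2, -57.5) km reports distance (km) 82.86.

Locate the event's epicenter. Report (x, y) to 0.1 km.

x ≈ -38.0 km, y ≈ 9.9 km

Circle about each station: (x + 2.6)² + (y − 62.4)² = 63.32²; (x − 69.3)² + (y + 9.1)² = 108.97²; (x − 10.2)² + (y + 57.5)² = 82.86².
Subtracting the A equation from the B and C equations removes the quadratic terms:
143.8 x − 143.0 y = -6880.26
25.6 x − 239.8 y = -3346.59
Solving the 2×2 system: x ≈ -38.0, y ≈ 9.9 km.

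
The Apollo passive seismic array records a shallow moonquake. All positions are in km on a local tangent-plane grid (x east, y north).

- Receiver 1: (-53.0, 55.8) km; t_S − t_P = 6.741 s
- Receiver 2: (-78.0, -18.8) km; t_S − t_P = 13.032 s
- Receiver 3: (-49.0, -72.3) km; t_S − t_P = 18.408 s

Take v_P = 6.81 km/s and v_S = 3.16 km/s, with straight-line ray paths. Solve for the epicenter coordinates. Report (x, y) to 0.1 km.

x ≈ -20.8 km, y ≈ 32.5 km

Distance from S−P lag: d = Δt · v_P v_S / (v_P − v_S) = Δt · (6.81·3.16)/(6.81−3.16) ≈ 5.8958·Δt.
So d_Receiver 1 = 39.74, d_Receiver 2 = 76.83, d_Receiver 3 = 108.53 km.
Circle about each station: (x + 53.0)² + (y − 55.8)² = 39.74²; (x + 78.0)² + (y + 18.8)² = 76.83²; (x + 49.0)² + (y + 72.3)² = 108.53².
Subtracting pairs of circle equations eliminates x²+y² and gives linear equations (the radical axes):
-50.0 x − 149.2 y = -3808.78
8.0 x − 256.2 y = -8493.84
Solving the 2×2 system: x ≈ -20.8, y ≈ 32.5 km.
Check against Receiver 1 (with the unrounded x, y): √((x + 53.0)²+(y − 55.8)²) = 39.73 ≈ 39.74 km. ✓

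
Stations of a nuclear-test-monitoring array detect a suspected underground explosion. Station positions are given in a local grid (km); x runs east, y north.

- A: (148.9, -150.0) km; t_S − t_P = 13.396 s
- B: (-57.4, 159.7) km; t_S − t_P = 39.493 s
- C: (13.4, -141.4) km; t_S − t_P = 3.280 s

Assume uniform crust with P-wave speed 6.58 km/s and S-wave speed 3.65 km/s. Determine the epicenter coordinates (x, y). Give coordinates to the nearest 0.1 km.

39.1 km east, -149.3 km north

Distance from S−P lag: d = Δt · v_P v_S / (v_P − v_S) = Δt · (6.58·3.65)/(6.58−3.65) ≈ 8.1969·Δt.
So d_A = 109.81, d_B = 323.72, d_C = 26.89 km.
Circle about each station: (x − 148.9)² + (y + 150.0)² = 109.81²; (x + 57.4)² + (y − 159.7)² = 323.72²; (x − 13.4)² + (y + 141.4)² = 26.89².
Subtracting pairs of circle equations eliminates x²+y² and gives linear equations (the radical axes):
-412.6 x + 619.4 y = -108608.76
-271.0 x + 17.2 y = -13162.53
Solving the 2×2 system: x ≈ 39.1, y ≈ -149.3 km.
Check against A (with the unrounded x, y): √((x − 148.9)²+(y + 150.0)²) = 109.81 ≈ 109.81 km. ✓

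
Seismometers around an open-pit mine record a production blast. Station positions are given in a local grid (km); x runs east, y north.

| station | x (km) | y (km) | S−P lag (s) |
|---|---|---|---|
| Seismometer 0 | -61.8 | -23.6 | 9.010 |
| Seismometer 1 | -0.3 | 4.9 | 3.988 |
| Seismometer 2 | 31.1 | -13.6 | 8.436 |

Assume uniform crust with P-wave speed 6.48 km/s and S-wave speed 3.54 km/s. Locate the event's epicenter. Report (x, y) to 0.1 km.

-17.4 km east, 30.9 km north

Distance from S−P lag: d = Δt · v_P v_S / (v_P − v_S) = Δt · (6.48·3.54)/(6.48−3.54) ≈ 7.8024·Δt.
So d_Seismometer 0 = 70.30, d_Seismometer 1 = 31.12, d_Seismometer 2 = 65.82 km.
Circle about each station: (x + 61.8)² + (y + 23.6)² = 70.30²; (x + 0.3)² + (y − 4.9)² = 31.12²; (x − 31.1)² + (y + 13.6)² = 65.82².
Subtracting the Seismometer 0 equation from the Seismometer 1 and Seismometer 2 equations removes the quadratic terms:
123.0 x + 57.0 y = -378.46
185.8 x + 20.0 y = -2614.21
Solving the 2×2 system: x ≈ -17.4, y ≈ 30.9 km.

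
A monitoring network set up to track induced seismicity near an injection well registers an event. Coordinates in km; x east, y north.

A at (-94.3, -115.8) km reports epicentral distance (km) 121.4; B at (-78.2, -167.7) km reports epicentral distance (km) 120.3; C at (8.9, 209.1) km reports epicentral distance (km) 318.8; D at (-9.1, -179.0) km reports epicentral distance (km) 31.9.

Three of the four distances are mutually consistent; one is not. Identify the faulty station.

Solve using three stations at a time. Using A, B, C (subtract circle equations pairwise → linear system) gives (x, y) ≈ (26.9, -109.2).
Distances from that point to each station vs reported:
  A: calculated 121.4 vs reported 121.4 → residual 0.0 km
  B: calculated 120.3 vs reported 120.3 → residual 0.0 km
  C: calculated 318.8 vs reported 318.8 → residual 0.0 km
  D: calculated 78.6 vs reported 31.9 → residual 46.7 km
A, B, C are mutually consistent (residuals ≈ 0); D is off by 46.7 km.

D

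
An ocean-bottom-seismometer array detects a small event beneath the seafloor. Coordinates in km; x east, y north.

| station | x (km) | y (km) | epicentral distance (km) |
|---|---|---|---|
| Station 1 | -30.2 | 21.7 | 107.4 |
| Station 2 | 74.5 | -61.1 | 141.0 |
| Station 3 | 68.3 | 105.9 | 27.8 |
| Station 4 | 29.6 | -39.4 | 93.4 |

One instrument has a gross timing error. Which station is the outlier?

Solve using three stations at a time. Using Station 1, Station 2, Station 3 (subtract circle equations pairwise → linear system) gives (x, y) ≈ (60.5, 79.2).
Distances from that point to each station vs reported:
  Station 1: calculated 107.4 vs reported 107.4 → residual 0.0 km
  Station 2: calculated 141.0 vs reported 141.0 → residual 0.0 km
  Station 3: calculated 27.8 vs reported 27.8 → residual 0.0 km
  Station 4: calculated 122.6 vs reported 93.4 → residual 29.2 km
Station 1, Station 2, Station 3 are mutually consistent (residuals ≈ 0); Station 4 is off by 29.2 km.

Station 4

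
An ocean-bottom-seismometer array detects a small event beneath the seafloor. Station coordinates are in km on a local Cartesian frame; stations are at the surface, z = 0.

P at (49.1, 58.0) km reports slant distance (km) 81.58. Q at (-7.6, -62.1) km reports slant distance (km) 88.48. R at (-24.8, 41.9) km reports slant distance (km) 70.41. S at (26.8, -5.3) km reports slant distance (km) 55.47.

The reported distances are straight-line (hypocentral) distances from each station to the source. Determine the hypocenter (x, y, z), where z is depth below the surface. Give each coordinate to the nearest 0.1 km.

Each station gives a sphere (x−x_i)² + (y−y_i)² + z² = d_i² (stations at z=0).
Subtracting the P sphere from Q and R: z² cancels, leaving linear equations in x and y:
-113.4 x − 240.2 y = -3034.05
-147.8 x − 32.2 y = -1706.43
Solving: x ≈ 9.802, y ≈ 8.004 km (keep extra digits for the depth step; rounded: 9.8, 8.0).
Then from the P sphere: z² = 81.58² − (x − 49.1)² − (y − 58.0)² with x = 9.802, y = 8.004, so z ≈ 51.102 ≈ 51.1 km.

x ≈ 9.8 km, y ≈ 8.0 km, depth ≈ 51.1 km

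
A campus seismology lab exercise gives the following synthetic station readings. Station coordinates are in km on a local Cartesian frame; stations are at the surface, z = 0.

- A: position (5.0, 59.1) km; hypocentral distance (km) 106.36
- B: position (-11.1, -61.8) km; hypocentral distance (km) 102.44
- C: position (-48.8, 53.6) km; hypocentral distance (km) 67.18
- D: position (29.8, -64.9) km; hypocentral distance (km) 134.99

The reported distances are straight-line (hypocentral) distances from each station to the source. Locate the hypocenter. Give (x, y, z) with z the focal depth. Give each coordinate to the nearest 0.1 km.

Each station gives a sphere (x−x_i)² + (y−y_i)² + z² = d_i² (stations at z=0).
Subtracting the A sphere from B and C: z² cancels, leaving linear equations in x and y:
-32.2 x − 241.8 y = 1243.14
-107.6 x − 11.0 y = 8535.89
Solving: x ≈ -79.892, y ≈ 5.498 km (keep extra digits for the depth step; rounded: -79.9, 5.5).
Then from the A sphere: z² = 106.36² − (x − 5.0)² − (y − 59.1)² with x = -79.892, y = 5.498, so z ≈ 35.109 ≈ 35.1 km.

x ≈ -79.9 km, y ≈ 5.5 km, depth ≈ 35.1 km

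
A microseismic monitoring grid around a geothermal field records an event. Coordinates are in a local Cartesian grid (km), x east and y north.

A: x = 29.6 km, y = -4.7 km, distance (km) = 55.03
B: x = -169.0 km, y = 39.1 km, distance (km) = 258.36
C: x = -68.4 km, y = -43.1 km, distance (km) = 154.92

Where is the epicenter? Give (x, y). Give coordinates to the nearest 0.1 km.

Circle about each station: (x − 29.6)² + (y + 4.7)² = 55.03²; (x + 169.0)² + (y − 39.1)² = 258.36²; (x + 68.4)² + (y + 43.1)² = 154.92².
Subtracting the A equation from the B and C equations removes the quadratic terms:
-397.2 x + 87.6 y = -34530.03
-196.0 x − 76.8 y = -15333.99
Solving the 2×2 system: x ≈ 83.8, y ≈ -14.2 km.

83.8 km east, -14.2 km north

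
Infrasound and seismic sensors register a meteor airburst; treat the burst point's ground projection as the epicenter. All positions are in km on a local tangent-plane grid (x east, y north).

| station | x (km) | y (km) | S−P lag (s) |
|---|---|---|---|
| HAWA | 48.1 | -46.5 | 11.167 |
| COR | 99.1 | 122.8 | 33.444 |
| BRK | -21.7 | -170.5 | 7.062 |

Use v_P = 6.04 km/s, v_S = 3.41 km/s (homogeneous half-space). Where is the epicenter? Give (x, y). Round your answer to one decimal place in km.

(0.4, -119.8)

Distance from S−P lag: d = Δt · v_P v_S / (v_P − v_S) = Δt · (6.04·3.41)/(6.04−3.41) ≈ 7.8313·Δt.
So d_HAWA = 87.45, d_COR = 261.91, d_BRK = 55.30 km.
Circle about each station: (x − 48.1)² + (y + 46.5)² = 87.45²; (x − 99.1)² + (y − 122.8)² = 261.91²; (x + 21.7)² + (y + 170.5)² = 55.30².
Subtracting the HAWA equation from the COR and BRK equations removes the quadratic terms:
102.0 x + 338.6 y = -40524.56
-139.6 x − 248.0 y = 29654.69
Solving the 2×2 system: x ≈ 0.4, y ≈ -119.8 km.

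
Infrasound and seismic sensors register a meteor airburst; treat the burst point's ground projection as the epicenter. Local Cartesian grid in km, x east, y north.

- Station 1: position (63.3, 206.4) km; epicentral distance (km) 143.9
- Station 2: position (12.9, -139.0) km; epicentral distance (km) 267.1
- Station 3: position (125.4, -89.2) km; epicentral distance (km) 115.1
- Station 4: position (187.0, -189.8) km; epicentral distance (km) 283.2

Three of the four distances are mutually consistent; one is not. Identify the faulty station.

Station 3

Solve using three stations at a time. Using Station 1, Station 2, Station 4 (subtract circle equations pairwise → linear system) gives (x, y) ≈ (149.0, 90.8).
Distances from that point to each station vs reported:
  Station 1: calculated 143.9 vs reported 143.9 → residual 0.0 km
  Station 2: calculated 267.1 vs reported 267.1 → residual 0.0 km
  Station 3: calculated 181.6 vs reported 115.1 → residual 66.5 km
  Station 4: calculated 283.2 vs reported 283.2 → residual 0.0 km
Station 1, Station 2, Station 4 are mutually consistent (residuals ≈ 0); Station 3 is off by 66.5 km.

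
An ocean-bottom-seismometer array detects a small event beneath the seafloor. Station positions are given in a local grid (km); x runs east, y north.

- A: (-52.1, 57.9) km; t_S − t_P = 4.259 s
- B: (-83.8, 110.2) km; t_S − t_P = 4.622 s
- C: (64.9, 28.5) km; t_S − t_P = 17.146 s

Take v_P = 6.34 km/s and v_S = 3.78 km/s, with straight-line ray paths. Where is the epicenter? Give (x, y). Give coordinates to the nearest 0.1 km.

x ≈ -90.8 km, y ≈ 67.5 km

Distance from S−P lag: d = Δt · v_P v_S / (v_P − v_S) = Δt · (6.34·3.78)/(6.34−3.78) ≈ 9.3614·Δt.
So d_A = 39.87, d_B = 43.27, d_C = 160.51 km.
Circle about each station: (x + 52.1)² + (y − 57.9)² = 39.87²; (x + 83.8)² + (y − 110.2)² = 43.27²; (x − 64.9)² + (y − 28.5)² = 160.51².
Subtracting the A equation from the B and C equations removes the quadratic terms:
-63.4 x + 104.6 y = 12816.98
234.0 x − 58.8 y = -25216.40
Solving the 2×2 system: x ≈ -90.8, y ≈ 67.5 km.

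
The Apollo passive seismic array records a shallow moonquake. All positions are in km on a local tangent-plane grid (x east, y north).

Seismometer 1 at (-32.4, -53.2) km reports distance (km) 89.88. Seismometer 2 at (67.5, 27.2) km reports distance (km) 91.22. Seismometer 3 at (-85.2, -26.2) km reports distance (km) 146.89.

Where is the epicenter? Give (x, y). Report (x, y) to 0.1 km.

x ≈ 56.9 km, y ≈ -63.4 km

Circle about each station: (x + 32.4)² + (y + 53.2)² = 89.88²; (x − 67.5)² + (y − 27.2)² = 91.22²; (x + 85.2)² + (y + 26.2)² = 146.89².
Subtracting the Seismometer 1 equation from the Seismometer 2 and Seismometer 3 equations removes the quadratic terms:
199.8 x + 160.8 y = 1173.42
-105.6 x + 54.0 y = -9432.78
Solving the 2×2 system: x ≈ 56.9, y ≈ -63.4 km.
Check against Seismometer 1 (with the unrounded x, y): √((x + 32.4)²+(y + 53.2)²) = 89.88 ≈ 89.88 km. ✓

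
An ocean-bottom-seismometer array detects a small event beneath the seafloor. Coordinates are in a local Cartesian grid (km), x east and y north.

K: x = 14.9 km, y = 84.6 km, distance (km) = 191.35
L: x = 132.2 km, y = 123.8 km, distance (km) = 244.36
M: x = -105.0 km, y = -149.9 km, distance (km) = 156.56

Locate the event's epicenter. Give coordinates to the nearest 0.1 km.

x ≈ 44.8 km, y ≈ -104.4 km

Circle about each station: (x − 14.9)² + (y − 84.6)² = 191.35²; (x − 132.2)² + (y − 123.8)² = 244.36²; (x + 105.0)² + (y + 149.9)² = 156.56².
Subtracting pairs of circle equations eliminates x²+y² and gives linear equations (the radical axes):
234.6 x + 78.4 y = 2327.12
-239.8 x − 469.0 y = 38219.63
Solving the 2×2 system: x ≈ 44.8, y ≈ -104.4 km.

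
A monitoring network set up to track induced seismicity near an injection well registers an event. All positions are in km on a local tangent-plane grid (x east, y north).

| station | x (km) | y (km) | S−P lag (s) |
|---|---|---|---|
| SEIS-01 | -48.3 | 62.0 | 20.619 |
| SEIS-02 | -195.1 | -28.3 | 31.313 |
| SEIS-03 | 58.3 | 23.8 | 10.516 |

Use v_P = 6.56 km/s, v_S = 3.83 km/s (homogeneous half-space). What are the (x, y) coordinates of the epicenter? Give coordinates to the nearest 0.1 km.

Distance from S−P lag: d = Δt · v_P v_S / (v_P − v_S) = Δt · (6.56·3.83)/(6.56−3.83) ≈ 9.2032·Δt.
So d_SEIS-01 = 189.76, d_SEIS-02 = 288.18, d_SEIS-03 = 96.78 km.
Circle about each station: (x + 48.3)² + (y − 62.0)² = 189.76²; (x + 195.1)² + (y + 28.3)² = 288.18²; (x − 58.3)² + (y − 23.8)² = 96.78².
Subtracting the SEIS-01 equation from the SEIS-02 and SEIS-03 equations removes the quadratic terms:
-293.6 x − 180.6 y = -14350.84
213.2 x − 76.4 y = 24430.93
Solving the 2×2 system: x ≈ 90.4, y ≈ -67.5 km.

x ≈ 90.4 km, y ≈ -67.5 km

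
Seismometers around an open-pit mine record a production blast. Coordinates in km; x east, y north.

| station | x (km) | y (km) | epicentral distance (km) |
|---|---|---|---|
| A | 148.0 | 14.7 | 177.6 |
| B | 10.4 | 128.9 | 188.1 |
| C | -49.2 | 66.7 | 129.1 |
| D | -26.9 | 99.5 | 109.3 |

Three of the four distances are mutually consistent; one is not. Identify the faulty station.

D

Solve using three stations at a time. Using A, B, C (subtract circle equations pairwise → linear system) gives (x, y) ≈ (-14.2, -57.6).
Distances from that point to each station vs reported:
  A: calculated 177.6 vs reported 177.6 → residual 0.0 km
  B: calculated 188.1 vs reported 188.1 → residual 0.0 km
  C: calculated 129.1 vs reported 129.1 → residual 0.0 km
  D: calculated 157.6 vs reported 109.3 → residual 48.3 km
A, B, C are mutually consistent (residuals ≈ 0); D is off by 48.3 km.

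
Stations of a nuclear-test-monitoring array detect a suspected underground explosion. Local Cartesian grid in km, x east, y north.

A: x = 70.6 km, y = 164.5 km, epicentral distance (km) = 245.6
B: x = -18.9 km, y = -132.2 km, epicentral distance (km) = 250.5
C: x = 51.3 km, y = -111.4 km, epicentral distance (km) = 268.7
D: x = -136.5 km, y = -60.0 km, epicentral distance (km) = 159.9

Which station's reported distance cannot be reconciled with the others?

A

Solve using three stations at a time. Using B, C, D (subtract circle equations pairwise → linear system) gives (x, y) ≈ (-116.4, 98.4).
Distances from that point to each station vs reported:
  A: calculated 198.3 vs reported 245.6 → residual 47.3 km
  B: calculated 250.4 vs reported 250.5 → residual 0.1 km
  C: calculated 268.6 vs reported 268.7 → residual 0.1 km
  D: calculated 159.7 vs reported 159.9 → residual 0.2 km
B, C, D are mutually consistent (residuals ≈ 0); A is off by 47.3 km.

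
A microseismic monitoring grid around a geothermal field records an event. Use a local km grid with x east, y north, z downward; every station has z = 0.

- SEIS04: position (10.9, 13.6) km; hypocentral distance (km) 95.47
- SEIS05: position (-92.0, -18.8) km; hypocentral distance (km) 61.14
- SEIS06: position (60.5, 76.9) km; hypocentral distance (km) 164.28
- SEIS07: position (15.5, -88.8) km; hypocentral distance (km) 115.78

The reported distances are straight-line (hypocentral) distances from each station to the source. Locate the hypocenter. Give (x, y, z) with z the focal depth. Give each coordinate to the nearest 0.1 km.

Each station gives a sphere (x−x_i)² + (y−y_i)² + z² = d_i² (stations at z=0).
Subtracting the SEIS04 sphere from SEIS05 and SEIS06: z² cancels, leaving linear equations in x and y:
-205.8 x − 64.8 y = 13890.09
99.2 x + 126.6 y = -8603.31
Solving: x ≈ -61.194, y ≈ -20.007 km (keep extra digits for the depth step; rounded: -61.2, -20.0).
Then from the SEIS04 sphere: z² = 95.47² − (x − 10.9)² − (y − 13.6)² with x = -61.194, y = -20.007, so z ≈ 52.797 ≈ 52.8 km.

(-61.2, -20.0, 52.8)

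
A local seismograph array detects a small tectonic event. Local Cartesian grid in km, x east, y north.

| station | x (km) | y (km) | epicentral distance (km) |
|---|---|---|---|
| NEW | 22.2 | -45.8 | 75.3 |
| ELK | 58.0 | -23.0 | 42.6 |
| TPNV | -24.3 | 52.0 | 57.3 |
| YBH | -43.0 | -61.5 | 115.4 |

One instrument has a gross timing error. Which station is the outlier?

ELK

Solve using three stations at a time. Using NEW, TPNV, YBH (subtract circle equations pairwise → linear system) gives (x, y) ≈ (28.3, 29.2).
Distances from that point to each station vs reported:
  NEW: calculated 75.3 vs reported 75.3 → residual 0.0 km
  ELK: calculated 60.1 vs reported 42.6 → residual 17.5 km
  TPNV: calculated 57.3 vs reported 57.3 → residual 0.0 km
  YBH: calculated 115.4 vs reported 115.4 → residual 0.0 km
NEW, TPNV, YBH are mutually consistent (residuals ≈ 0); ELK is off by 17.5 km.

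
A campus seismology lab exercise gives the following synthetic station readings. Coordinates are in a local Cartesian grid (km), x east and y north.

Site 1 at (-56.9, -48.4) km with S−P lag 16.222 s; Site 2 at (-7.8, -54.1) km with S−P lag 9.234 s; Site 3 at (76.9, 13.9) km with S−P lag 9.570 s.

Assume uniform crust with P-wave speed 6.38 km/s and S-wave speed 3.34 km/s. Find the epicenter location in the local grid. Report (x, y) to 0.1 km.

(56.8, -50.1)

Distance from S−P lag: d = Δt · v_P v_S / (v_P − v_S) = Δt · (6.38·3.34)/(6.38−3.34) ≈ 7.0096·Δt.
So d_Site 1 = 113.71, d_Site 2 = 64.73, d_Site 3 = 67.08 km.
Circle about each station: (x + 56.9)² + (y + 48.4)² = 113.71²; (x + 7.8)² + (y + 54.1)² = 64.73²; (x − 76.9)² + (y − 13.9)² = 67.08².
Subtracting the Site 1 equation from the Site 2 and Site 3 equations removes the quadratic terms:
98.2 x − 11.4 y = 6147.47
267.6 x + 124.6 y = 8956.89
Solving the 2×2 system: x ≈ 56.8, y ≈ -50.1 km.
Check against Site 1 (with the unrounded x, y): √((x + 56.9)²+(y + 48.4)²) = 113.70 ≈ 113.71 km. ✓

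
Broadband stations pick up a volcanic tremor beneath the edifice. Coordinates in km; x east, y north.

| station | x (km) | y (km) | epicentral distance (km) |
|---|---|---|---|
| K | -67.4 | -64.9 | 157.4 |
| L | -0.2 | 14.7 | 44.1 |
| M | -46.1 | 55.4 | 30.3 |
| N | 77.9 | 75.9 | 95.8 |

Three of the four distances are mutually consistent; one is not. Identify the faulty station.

Solve using three stations at a time. Using L, M, N (subtract circle equations pairwise → linear system) gives (x, y) ≈ (-15.8, 56.0).
Distances from that point to each station vs reported:
  K: calculated 131.4 vs reported 157.4 → residual 26.0 km
  L: calculated 44.1 vs reported 44.1 → residual 0.0 km
  M: calculated 30.3 vs reported 30.3 → residual 0.0 km
  N: calculated 95.8 vs reported 95.8 → residual 0.0 km
L, M, N are mutually consistent (residuals ≈ 0); K is off by 26.0 km.

K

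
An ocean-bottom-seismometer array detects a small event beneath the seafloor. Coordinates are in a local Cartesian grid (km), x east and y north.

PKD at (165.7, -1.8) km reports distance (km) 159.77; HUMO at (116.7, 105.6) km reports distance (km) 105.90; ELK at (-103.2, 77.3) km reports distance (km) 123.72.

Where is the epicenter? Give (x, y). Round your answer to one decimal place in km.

19.7 km east, 63.1 km north

Circle about each station: (x − 165.7)² + (y + 1.8)² = 159.77²; (x − 116.7)² + (y − 105.6)² = 105.90²; (x + 103.2)² + (y − 77.3)² = 123.72².
Subtracting pairs of circle equations eliminates x²+y² and gives linear equations (the radical axes):
-98.0 x + 214.8 y = 11622.16
-537.8 x + 158.2 y = -614.39
Solving the 2×2 system: x ≈ 19.7, y ≈ 63.1 km.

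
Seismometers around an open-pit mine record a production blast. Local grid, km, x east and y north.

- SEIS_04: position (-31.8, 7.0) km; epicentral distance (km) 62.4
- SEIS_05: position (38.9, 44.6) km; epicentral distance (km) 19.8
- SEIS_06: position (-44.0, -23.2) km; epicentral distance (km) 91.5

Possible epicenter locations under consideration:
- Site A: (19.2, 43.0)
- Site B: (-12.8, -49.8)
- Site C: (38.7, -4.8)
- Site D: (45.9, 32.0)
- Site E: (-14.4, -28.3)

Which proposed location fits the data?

Site A

For each candidate, compare |candidate − station| to the reported distance:
Site A: residuals SEIS_04 0.0, SEIS_05 0.0, SEIS_06 0.0 → max 0.0 km
Site B: residuals SEIS_04 2.5, SEIS_05 87.8, SEIS_06 50.5 → max 87.8 km
Site C: residuals SEIS_04 9.1, SEIS_05 29.6, SEIS_06 6.8 → max 29.6 km
Site D: residuals SEIS_04 19.2, SEIS_05 5.4, SEIS_06 14.0 → max 19.2 km
Site E: residuals SEIS_04 23.0, SEIS_05 70.5, SEIS_06 61.5 → max 70.5 km
Only Site A has all residuals ≈ 0.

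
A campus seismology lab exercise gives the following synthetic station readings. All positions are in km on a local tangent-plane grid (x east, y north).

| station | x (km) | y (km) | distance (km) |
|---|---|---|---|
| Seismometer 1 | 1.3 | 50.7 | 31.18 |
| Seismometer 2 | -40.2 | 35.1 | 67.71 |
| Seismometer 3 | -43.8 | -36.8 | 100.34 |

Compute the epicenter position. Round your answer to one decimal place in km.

Circle about each station: (x − 1.3)² + (y − 50.7)² = 31.18²; (x + 40.2)² + (y − 35.1)² = 67.71²; (x + 43.8)² + (y + 36.8)² = 100.34².
Subtracting the Seismometer 1 equation from the Seismometer 2 and Seismometer 3 equations removes the quadratic terms:
-83.0 x − 31.2 y = -3336.58
-90.2 x − 175.0 y = -8395.42
Solving the 2×2 system: x ≈ 27.5, y ≈ 33.8 km.

(27.5, 33.8)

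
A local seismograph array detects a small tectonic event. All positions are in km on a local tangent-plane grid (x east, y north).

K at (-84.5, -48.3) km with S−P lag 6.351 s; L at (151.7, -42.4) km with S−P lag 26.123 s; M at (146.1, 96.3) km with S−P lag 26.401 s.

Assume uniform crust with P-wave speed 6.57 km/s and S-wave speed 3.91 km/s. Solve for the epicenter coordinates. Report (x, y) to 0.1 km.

Distance from S−P lag: d = Δt · v_P v_S / (v_P − v_S) = Δt · (6.57·3.91)/(6.57−3.91) ≈ 9.6574·Δt.
So d_K = 61.33, d_L = 252.28, d_M = 254.97 km.
Circle about each station: (x + 84.5)² + (y + 48.3)² = 61.33²; (x − 151.7)² + (y + 42.4)² = 252.28²; (x − 146.1)² + (y − 96.3)² = 254.97².
Subtracting the K equation from the L and M equations removes the quadratic terms:
472.4 x + 11.8 y = -44546.32
461.2 x + 289.2 y = -40102.57
Solving the 2×2 system: x ≈ -94.6, y ≈ 12.2 km.

x ≈ -94.6 km, y ≈ 12.2 km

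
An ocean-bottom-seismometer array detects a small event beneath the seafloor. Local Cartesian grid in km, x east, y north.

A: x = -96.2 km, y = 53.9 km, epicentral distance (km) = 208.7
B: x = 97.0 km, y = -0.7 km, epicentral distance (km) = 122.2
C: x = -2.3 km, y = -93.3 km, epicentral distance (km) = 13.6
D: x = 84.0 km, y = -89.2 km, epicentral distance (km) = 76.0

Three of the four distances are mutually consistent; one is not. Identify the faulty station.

A

Solve using three stations at a time. Using B, C, D (subtract circle equations pairwise → linear system) gives (x, y) ≈ (8.1, -84.6).
Distances from that point to each station vs reported:
  A: calculated 173.4 vs reported 208.7 → residual 35.3 km
  B: calculated 122.2 vs reported 122.2 → residual 0.0 km
  C: calculated 13.6 vs reported 13.6 → residual 0.0 km
  D: calculated 76.0 vs reported 76.0 → residual 0.0 km
B, C, D are mutually consistent (residuals ≈ 0); A is off by 35.3 km.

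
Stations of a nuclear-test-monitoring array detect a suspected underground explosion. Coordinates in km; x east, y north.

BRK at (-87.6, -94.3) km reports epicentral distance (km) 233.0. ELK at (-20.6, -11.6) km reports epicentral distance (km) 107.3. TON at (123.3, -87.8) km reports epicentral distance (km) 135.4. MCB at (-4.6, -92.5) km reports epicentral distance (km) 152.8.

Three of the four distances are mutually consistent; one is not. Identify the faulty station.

Solve using three stations at a time. Using ELK, TON, MCB (subtract circle equations pairwise → linear system) gives (x, y) ≈ (74.2, 38.3).
Distances from that point to each station vs reported:
  BRK: calculated 209.2 vs reported 233.0 → residual 23.8 km
  ELK: calculated 107.1 vs reported 107.3 → residual 0.2 km
  TON: calculated 135.3 vs reported 135.4 → residual 0.1 km
  MCB: calculated 152.7 vs reported 152.8 → residual 0.1 km
ELK, TON, MCB are mutually consistent (residuals ≈ 0); BRK is off by 23.8 km.

BRK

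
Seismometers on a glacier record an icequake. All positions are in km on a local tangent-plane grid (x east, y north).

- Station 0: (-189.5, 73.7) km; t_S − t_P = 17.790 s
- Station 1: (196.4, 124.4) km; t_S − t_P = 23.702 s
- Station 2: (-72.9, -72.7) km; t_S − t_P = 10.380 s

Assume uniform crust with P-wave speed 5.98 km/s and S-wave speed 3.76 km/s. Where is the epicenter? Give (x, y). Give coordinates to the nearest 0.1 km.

Distance from S−P lag: d = Δt · v_P v_S / (v_P − v_S) = Δt · (5.98·3.76)/(5.98−3.76) ≈ 10.1283·Δt.
So d_Station 0 = 180.18, d_Station 1 = 240.06, d_Station 2 = 105.13 km.
Circle about each station: (x + 189.5)² + (y − 73.7)² = 180.18²; (x − 196.4)² + (y − 124.4)² = 240.06²; (x + 72.9)² + (y + 72.7)² = 105.13².
Subtracting the Station 0 equation from the Station 1 and Station 2 equations removes the quadratic terms:
771.8 x + 101.4 y = -12457.59
233.2 x − 292.8 y = -9329.72
Solving the 2×2 system: x ≈ -18.4, y ≈ 17.2 km.

-18.4 km east, 17.2 km north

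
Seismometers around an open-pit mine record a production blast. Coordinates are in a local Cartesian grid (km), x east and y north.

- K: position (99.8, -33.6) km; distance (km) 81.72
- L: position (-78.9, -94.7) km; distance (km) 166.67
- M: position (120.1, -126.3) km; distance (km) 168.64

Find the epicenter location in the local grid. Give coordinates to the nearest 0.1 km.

(40.0, 22.1)

Circle about each station: (x − 99.8)² + (y + 33.6)² = 81.72²; (x + 78.9)² + (y + 94.7)² = 166.67²; (x − 120.1)² + (y + 126.3)² = 168.64².
Subtracting the K equation from the L and M equations removes the quadratic terms:
-357.4 x − 122.2 y = -16996.43
40.6 x − 185.4 y = -2474.59
Solving the 2×2 system: x ≈ 40.0, y ≈ 22.1 km.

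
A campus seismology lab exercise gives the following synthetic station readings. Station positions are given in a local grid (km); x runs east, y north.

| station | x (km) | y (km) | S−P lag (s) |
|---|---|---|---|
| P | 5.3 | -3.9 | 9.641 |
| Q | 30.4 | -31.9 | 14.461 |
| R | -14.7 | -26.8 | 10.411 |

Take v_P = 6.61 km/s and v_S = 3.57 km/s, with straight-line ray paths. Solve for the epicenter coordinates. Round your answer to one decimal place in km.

Distance from S−P lag: d = Δt · v_P v_S / (v_P − v_S) = Δt · (6.61·3.57)/(6.61−3.57) ≈ 7.7624·Δt.
So d_P = 74.84, d_Q = 112.25, d_R = 80.81 km.
Circle about each station: (x − 5.3)² + (y + 3.9)² = 74.84²; (x − 30.4)² + (y + 31.9)² = 112.25²; (x + 14.7)² + (y + 26.8)² = 80.81².
Subtracting the P equation from the Q and R equations removes the quadratic terms:
50.2 x − 56.0 y = -5100.57
-40.0 x − 45.8 y = -38.20
Solving the 2×2 system: x ≈ -51.0, y ≈ 45.4 km.
Check against P (with the unrounded x, y): √((x − 5.3)²+(y + 3.9)²) = 74.81 ≈ 74.84 km. ✓

-51.0 km east, 45.4 km north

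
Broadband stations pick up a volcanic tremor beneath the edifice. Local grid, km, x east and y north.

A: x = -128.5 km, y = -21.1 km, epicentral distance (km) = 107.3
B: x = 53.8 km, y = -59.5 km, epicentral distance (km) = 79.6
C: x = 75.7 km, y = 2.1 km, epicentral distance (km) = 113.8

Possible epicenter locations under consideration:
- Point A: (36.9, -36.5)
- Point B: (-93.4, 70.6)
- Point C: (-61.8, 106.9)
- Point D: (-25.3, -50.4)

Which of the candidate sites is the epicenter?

Point D

For each candidate, compare |candidate − station| to the reported distance:
Point A: residuals A 58.8, B 51.1, C 59.1 → max 59.1 km
Point B: residuals A 9.1, B 116.9, C 68.6 → max 116.9 km
Point C: residuals A 37.0, B 123.0, C 59.1 → max 123.0 km
Point D: residuals A 0.0, B 0.0, C 0.0 → max 0.0 km
Only Point D has all residuals ≈ 0.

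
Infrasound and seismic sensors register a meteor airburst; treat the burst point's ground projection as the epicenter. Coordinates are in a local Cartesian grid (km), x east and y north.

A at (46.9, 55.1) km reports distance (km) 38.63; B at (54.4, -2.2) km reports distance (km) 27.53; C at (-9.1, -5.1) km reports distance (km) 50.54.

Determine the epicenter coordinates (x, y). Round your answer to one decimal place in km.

Circle about each station: (x − 46.9)² + (y − 55.1)² = 38.63²; (x − 54.4)² + (y + 2.2)² = 27.53²; (x + 9.1)² + (y + 5.1)² = 50.54².
Subtracting the A equation from the B and C equations removes the quadratic terms:
15.0 x − 114.6 y = -1537.04
-112.0 x − 120.4 y = -6188.81
Solving the 2×2 system: x ≈ 35.8, y ≈ 18.1 km.
Check against A (with the unrounded x, y): √((x − 46.9)²+(y − 55.1)²) = 38.63 ≈ 38.63 km. ✓

(35.8, 18.1)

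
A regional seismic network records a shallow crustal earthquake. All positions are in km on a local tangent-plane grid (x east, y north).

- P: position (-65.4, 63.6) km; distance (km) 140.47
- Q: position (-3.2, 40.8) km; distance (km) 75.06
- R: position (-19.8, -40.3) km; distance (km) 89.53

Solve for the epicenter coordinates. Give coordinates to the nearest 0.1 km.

Circle about each station: (x + 65.4)² + (y − 63.6)² = 140.47²; (x + 3.2)² + (y − 40.8)² = 75.06²; (x + 19.8)² + (y + 40.3)² = 89.53².
Subtracting the P equation from the Q and R equations removes the quadratic terms:
124.4 x − 45.6 y = 7450.58
91.2 x − 207.8 y = 5410.21
Solving the 2×2 system: x ≈ 60.0, y ≈ 0.3 km.

(60.0, 0.3)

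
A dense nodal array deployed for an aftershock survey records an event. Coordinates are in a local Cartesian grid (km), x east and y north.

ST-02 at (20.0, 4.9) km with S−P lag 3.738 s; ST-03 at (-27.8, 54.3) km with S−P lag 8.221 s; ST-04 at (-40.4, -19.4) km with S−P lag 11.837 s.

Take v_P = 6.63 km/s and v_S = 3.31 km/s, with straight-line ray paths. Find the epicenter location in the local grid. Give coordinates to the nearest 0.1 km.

(20.6, 29.6)

Distance from S−P lag: d = Δt · v_P v_S / (v_P − v_S) = Δt · (6.63·3.31)/(6.63−3.31) ≈ 6.6100·Δt.
So d_ST-02 = 24.71, d_ST-03 = 54.34, d_ST-04 = 78.24 km.
Circle about each station: (x − 20.0)² + (y − 4.9)² = 24.71²; (x + 27.8)² + (y − 54.3)² = 54.34²; (x + 40.4)² + (y + 19.4)² = 78.24².
Subtracting the ST-02 equation from the ST-03 and ST-04 equations removes the quadratic terms:
-95.6 x + 98.8 y = 955.07
-120.8 x − 48.6 y = -3926.40
Solving the 2×2 system: x ≈ 20.6, y ≈ 29.6 km.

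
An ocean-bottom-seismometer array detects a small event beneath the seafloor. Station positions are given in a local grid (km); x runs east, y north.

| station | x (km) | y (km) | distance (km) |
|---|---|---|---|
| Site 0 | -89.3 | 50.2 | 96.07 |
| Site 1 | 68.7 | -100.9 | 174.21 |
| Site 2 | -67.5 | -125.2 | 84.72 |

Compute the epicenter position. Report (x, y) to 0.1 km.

Circle about each station: (x + 89.3)² + (y − 50.2)² = 96.07²; (x − 68.7)² + (y + 100.9)² = 174.21²; (x + 67.5)² + (y + 125.2)² = 84.72².
Subtracting the Site 0 equation from the Site 1 and Site 2 equations removes the quadratic terms:
316.0 x − 302.2 y = -16713.71
43.6 x − 350.8 y = 11788.73
Solving the 2×2 system: x ≈ -96.5, y ≈ -45.6 km.

-96.5 km east, -45.6 km north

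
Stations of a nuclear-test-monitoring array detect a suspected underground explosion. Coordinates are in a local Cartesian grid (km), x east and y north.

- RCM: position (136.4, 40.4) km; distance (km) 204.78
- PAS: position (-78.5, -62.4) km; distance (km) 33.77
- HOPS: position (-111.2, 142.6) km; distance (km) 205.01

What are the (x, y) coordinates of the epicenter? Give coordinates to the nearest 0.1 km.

-46.4 km east, -51.9 km north

Circle about each station: (x − 136.4)² + (y − 40.4)² = 204.78²; (x + 78.5)² + (y + 62.4)² = 33.77²; (x + 111.2)² + (y − 142.6)² = 205.01².
Subtracting pairs of circle equations eliminates x²+y² and gives linear equations (the radical axes):
-429.8 x − 205.6 y = 30613.33
-495.2 x + 204.4 y = 12368.83
Solving the 2×2 system: x ≈ -46.4, y ≈ -51.9 km.
Check against RCM (with the unrounded x, y): √((x − 136.4)²+(y − 40.4)²) = 204.78 ≈ 204.78 km. ✓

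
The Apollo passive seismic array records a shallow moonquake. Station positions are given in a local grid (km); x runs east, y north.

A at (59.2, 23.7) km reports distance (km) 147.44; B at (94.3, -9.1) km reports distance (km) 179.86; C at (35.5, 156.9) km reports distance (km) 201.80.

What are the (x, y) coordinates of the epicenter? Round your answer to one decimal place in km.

Circle about each station: (x − 59.2)² + (y − 23.7)² = 147.44²; (x − 94.3)² + (y + 9.1)² = 179.86²; (x − 35.5)² + (y − 156.9)² = 201.80².
Subtracting the A equation from the B and C equations removes the quadratic terms:
70.2 x − 65.6 y = -5702.10
-47.4 x + 266.4 y = 2826.84
Solving the 2×2 system: x ≈ -85.5, y ≈ -4.6 km.
Check against A (with the unrounded x, y): √((x − 59.2)²+(y − 23.7)²) = 147.47 ≈ 147.44 km. ✓

(-85.5, -4.6)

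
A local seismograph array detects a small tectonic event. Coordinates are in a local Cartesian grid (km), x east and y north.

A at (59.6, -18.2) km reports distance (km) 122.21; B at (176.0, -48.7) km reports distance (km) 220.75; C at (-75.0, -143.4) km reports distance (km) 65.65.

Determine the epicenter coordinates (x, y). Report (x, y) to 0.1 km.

Circle about each station: (x − 59.6)² + (y + 18.2)² = 122.21²; (x − 176.0)² + (y + 48.7)² = 220.75²; (x + 75.0)² + (y + 143.4)² = 65.65².
Subtracting the A equation from the B and C equations removes the quadratic terms:
232.8 x − 61.0 y = -4330.99
-269.2 x − 250.4 y = 32930.52
Solving the 2×2 system: x ≈ -41.4, y ≈ -87.0 km.

(-41.4, -87.0)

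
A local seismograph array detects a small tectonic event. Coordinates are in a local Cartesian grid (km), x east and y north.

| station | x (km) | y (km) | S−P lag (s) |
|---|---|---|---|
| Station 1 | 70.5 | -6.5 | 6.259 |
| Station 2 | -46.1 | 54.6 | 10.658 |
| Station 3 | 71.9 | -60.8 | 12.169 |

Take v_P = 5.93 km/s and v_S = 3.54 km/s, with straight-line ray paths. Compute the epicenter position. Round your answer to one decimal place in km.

Distance from S−P lag: d = Δt · v_P v_S / (v_P − v_S) = Δt · (5.93·3.54)/(5.93−3.54) ≈ 8.7833·Δt.
So d_Station 1 = 54.97, d_Station 2 = 93.61, d_Station 3 = 106.88 km.
Circle about each station: (x − 70.5)² + (y + 6.5)² = 54.97²; (x + 46.1)² + (y − 54.6)² = 93.61²; (x − 71.9)² + (y + 60.8)² = 106.88².
Subtracting pairs of circle equations eliminates x²+y² and gives linear equations (the radical axes):
-233.2 x + 122.2 y = -5647.26
2.8 x − 108.6 y = -4547.88
Solving the 2×2 system: x ≈ 46.8, y ≈ 43.1 km.

x ≈ 46.8 km, y ≈ 43.1 km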